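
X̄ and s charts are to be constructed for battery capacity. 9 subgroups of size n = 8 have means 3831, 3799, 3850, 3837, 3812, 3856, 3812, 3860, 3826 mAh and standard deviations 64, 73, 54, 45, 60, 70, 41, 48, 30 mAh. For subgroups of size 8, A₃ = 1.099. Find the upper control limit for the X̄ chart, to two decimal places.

X̄̄ = (3831 + 3799 + 3850 + 3837 + 3812 + 3856 + 3812 + 3860 + 3826) / 9 = 3831.4444
s̄ = (64 + 73 + 54 + 45 + 60 + 70 + 41 + 48 + 30) / 9 = 53.8889
UCL = X̄̄ + A₃·s̄ = 3831.4444 + 1.099 × 53.8889 = 3890.6683

3890.67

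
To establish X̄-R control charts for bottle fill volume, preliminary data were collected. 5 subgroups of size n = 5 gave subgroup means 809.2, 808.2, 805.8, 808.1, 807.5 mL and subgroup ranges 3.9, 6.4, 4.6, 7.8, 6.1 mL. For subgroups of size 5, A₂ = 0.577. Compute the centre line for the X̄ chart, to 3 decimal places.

X̄̄ = (809.2 + 808.2 + 805.8 + 808.1 + 807.5) / 5 = 4038.8000 / 5 = 807.7600
CL = X̄̄ = 807.7600

807.760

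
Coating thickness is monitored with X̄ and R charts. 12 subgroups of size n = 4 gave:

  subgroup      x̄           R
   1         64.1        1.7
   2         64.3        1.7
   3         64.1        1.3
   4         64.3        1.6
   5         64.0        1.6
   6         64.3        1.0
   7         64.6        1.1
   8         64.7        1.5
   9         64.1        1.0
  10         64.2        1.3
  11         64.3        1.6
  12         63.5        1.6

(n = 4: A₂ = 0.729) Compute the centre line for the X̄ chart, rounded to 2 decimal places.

64.21

X̄̄ = (64.1 + 64.3 + 64.1 + 64.3 + 64.0 + 64.3 + 64.6 + 64.7 + 64.1 + 64.2 + 64.3 + 63.5) / 12 = 770.5000 / 12 = 64.2083
CL = X̄̄ = 64.2083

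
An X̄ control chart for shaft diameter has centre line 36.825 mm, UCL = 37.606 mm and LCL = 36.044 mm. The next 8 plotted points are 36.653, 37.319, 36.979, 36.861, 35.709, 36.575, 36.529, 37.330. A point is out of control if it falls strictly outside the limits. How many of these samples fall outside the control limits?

Compare each point to [36.044, 37.606]: sample 5 = 35.709 < LCL.

1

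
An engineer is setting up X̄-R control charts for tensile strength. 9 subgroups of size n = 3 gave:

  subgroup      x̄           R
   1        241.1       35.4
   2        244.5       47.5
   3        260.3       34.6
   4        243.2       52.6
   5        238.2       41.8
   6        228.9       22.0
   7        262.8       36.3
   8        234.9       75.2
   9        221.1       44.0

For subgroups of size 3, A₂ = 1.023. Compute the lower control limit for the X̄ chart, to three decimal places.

X̄̄ = (241.1 + 244.5 + 260.3 + 243.2 + 238.2 + 228.9 + 262.8 + 234.9 + 221.1) / 9 = 2175.0000 / 9 = 241.6667
R̄ = (35.4 + 47.5 + 34.6 + 52.6 + 41.8 + 22.0 + 36.3 + 75.2 + 44.0) / 9 = 389.4000 / 9 = 43.2667
LCL = X̄̄ − A₂·R̄ = 241.6667 − 1.023 × 43.2667 = 197.4049

197.405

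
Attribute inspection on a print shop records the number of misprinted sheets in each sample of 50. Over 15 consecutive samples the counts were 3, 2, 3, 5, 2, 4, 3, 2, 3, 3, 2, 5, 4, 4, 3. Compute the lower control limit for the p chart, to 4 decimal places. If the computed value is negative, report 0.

p̄ = Σdᵢ / (k·n) = 48 / (15 × 50) = 0.06400
LCL = p̄ − 3·√(p̄(1−p̄)/n) = 0.06400 − 3 × 0.03461 = -0.03984 → 0 (negative, so LCL = 0)

0.0000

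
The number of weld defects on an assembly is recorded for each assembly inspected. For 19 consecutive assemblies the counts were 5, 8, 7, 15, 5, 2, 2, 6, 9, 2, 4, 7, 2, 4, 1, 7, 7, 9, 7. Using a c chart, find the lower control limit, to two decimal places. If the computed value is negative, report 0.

c̄ = (5 + 8 + 7 + 15 + 5 + 2 + 2 + 6 + 9 + 2 + 4 + 7 + 2 + 4 + 1 + 7 + 7 + 9 + 7) / 19 = 109 / 19 = 5.7368
LCL = c̄ − 3√c̄ = 5.7368 − 3 × 2.3952 = -1.4487 → 0 (cannot be negative)

0.00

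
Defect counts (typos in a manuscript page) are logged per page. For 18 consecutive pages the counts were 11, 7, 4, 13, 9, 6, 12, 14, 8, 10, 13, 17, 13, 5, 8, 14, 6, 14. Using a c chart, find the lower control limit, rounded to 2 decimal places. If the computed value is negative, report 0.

0.63

c̄ = (11 + 7 + 4 + 13 + 9 + 6 + 12 + 14 + 8 + 10 + 13 + 17 + 13 + 5 + 8 + 14 + 6 + 14) / 18 = 184 / 18 = 10.2222
LCL = c̄ − 3√c̄ = 10.2222 − 3 × 3.1972 = 0.6306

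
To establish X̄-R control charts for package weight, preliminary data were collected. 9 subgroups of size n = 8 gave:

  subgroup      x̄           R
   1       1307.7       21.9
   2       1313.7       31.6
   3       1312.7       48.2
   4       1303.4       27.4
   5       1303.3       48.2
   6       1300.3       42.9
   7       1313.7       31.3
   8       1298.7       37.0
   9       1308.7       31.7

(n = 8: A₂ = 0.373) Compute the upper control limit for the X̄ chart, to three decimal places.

1320.182

X̄̄ = (1307.7 + 1313.7 + 1312.7 + 1303.4 + 1303.3 + 1300.3 + 1313.7 + 1298.7 + 1308.7) / 9 = 11762.2000 / 9 = 1306.9111
R̄ = (21.9 + 31.6 + 48.2 + 27.4 + 48.2 + 42.9 + 31.3 + 37.0 + 31.7) / 9 = 320.2000 / 9 = 35.5778
UCL = X̄̄ + A₂·R̄ = 1306.9111 + 0.373 × 35.5778 = 1320.1816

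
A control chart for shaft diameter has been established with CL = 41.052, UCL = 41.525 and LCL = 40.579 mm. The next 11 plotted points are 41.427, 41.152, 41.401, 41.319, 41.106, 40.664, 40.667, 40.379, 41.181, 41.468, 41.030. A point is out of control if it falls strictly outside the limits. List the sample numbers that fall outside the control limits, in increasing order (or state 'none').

Compare each point to [40.579, 41.525]: sample 8 = 40.379 < LCL.

8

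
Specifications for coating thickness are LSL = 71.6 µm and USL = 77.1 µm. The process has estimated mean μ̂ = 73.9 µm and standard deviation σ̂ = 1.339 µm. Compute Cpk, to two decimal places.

0.57

Cpu = (USL − μ̂) / (3σ̂) = (77.1 − 73.9) / (3 × 1.339) = 0.7966; Cpl = (μ̂ − LSL) / (3σ̂) = (73.9 − 71.6) / (3 × 1.339) = 0.5726; Cpk = min(Cpu, Cpl) = 0.5726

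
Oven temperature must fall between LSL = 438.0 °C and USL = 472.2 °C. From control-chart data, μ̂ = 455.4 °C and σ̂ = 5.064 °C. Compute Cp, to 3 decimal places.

Cp = (USL − LSL) / (6σ̂) = (472.2 − 438.0) / (6 × 5.064) = 34.2000 / 30.3840 = 1.1256

1.126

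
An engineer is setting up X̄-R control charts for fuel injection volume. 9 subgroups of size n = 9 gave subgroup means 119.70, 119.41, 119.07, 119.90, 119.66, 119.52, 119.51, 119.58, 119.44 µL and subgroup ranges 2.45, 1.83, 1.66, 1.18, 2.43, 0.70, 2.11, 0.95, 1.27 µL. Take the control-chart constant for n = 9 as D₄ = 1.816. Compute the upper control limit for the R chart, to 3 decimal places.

R̄ = (2.45 + 1.83 + 1.66 + 1.18 + 2.43 + 0.70 + 2.11 + 0.95 + 1.27) / 9 = 14.5800 / 9 = 1.6200
UCL_R = D₄·R̄ = 1.816 × 1.6200 = 2.9419

2.942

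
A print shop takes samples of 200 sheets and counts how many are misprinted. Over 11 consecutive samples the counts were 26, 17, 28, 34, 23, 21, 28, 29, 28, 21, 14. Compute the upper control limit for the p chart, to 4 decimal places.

p̄ = Σdᵢ / (k·n) = 269 / (11 × 200) = 0.12227
UCL = p̄ + 3·√(p̄(1−p̄)/n) = 0.12227 + 3 × √(0.12227×0.87773/200) = 0.12227 + 3 × 0.02316 = 0.19177

0.1918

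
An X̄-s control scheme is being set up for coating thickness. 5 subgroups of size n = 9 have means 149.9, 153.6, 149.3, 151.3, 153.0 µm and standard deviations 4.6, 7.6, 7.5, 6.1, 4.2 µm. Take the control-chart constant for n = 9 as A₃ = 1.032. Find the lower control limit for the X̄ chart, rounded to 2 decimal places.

145.23

X̄̄ = (149.9 + 153.6 + 149.3 + 151.3 + 153.0) / 5 = 151.4200
s̄ = (4.6 + 7.6 + 7.5 + 6.1 + 4.2) / 5 = 6.0000
LCL = X̄̄ − A₃·s̄ = 151.4200 − 1.032 × 6.0000 = 145.2280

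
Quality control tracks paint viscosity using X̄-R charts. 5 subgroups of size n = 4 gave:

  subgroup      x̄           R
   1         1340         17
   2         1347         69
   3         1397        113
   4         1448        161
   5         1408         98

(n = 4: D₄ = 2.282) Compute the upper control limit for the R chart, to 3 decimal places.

R̄ = (17 + 69 + 113 + 161 + 98) / 5 = 458.0000 / 5 = 91.6000
UCL_R = D₄·R̄ = 2.282 × 91.6000 = 209.0312

209.031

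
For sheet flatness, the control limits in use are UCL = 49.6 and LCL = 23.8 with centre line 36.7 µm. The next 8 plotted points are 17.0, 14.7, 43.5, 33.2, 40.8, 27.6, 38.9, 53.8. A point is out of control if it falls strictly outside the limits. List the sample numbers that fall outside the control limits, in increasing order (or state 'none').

Compare each point to [23.8, 49.6]: sample 1 = 17.0 < LCL; sample 2 = 14.7 < LCL; sample 8 = 53.8 > UCL.

1, 2, 8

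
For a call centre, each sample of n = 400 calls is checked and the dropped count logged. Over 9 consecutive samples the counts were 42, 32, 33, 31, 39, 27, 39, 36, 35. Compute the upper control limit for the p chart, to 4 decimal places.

p̄ = Σdᵢ / (k·n) = 314 / (9 × 400) = 0.08722
UCL = p̄ + 3·√(p̄(1−p̄)/n) = 0.08722 + 3 × √(0.08722×0.91278/400) = 0.08722 + 3 × 0.01411 = 0.12955

0.1295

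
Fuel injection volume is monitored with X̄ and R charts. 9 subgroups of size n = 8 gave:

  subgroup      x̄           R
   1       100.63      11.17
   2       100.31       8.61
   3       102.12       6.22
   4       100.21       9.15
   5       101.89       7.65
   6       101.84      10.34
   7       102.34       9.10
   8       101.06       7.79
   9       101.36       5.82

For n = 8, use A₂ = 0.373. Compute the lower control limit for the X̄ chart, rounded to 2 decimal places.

X̄̄ = (100.63 + 100.31 + 102.12 + 100.21 + 101.89 + 101.84 + 102.34 + 101.06 + 101.36) / 9 = 911.7600 / 9 = 101.3067
R̄ = (11.17 + 8.61 + 6.22 + 9.15 + 7.65 + 10.34 + 9.10 + 7.79 + 5.82) / 9 = 75.8500 / 9 = 8.4278
LCL = X̄̄ − A₂·R̄ = 101.3067 − 0.373 × 8.4278 = 98.1631

98.16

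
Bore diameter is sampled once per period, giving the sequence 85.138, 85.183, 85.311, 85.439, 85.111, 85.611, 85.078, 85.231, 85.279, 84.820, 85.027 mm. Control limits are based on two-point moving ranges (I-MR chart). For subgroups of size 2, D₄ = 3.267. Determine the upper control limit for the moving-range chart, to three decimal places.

0.826

Moving ranges: 0.045, 0.128, 0.128, 0.328, 0.500, 0.533, 0.153, 0.048, 0.459, 0.207; M̄R̄ = 2.5290 / 10 = 0.2529
UCL_MR = D₄·M̄R̄ = 3.267 × 0.2529 = 0.8262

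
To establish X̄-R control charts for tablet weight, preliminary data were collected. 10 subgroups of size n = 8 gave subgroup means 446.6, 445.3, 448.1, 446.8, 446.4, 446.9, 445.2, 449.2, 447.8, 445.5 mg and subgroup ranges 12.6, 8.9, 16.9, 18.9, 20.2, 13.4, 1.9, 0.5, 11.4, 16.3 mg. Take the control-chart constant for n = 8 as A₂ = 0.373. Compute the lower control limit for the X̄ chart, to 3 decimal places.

X̄̄ = (446.6 + 445.3 + 448.1 + 446.8 + 446.4 + 446.9 + 445.2 + 449.2 + 447.8 + 445.5) / 10 = 4467.8000 / 10 = 446.7800
R̄ = (12.6 + 8.9 + 16.9 + 18.9 + 20.2 + 13.4 + 1.9 + 0.5 + 11.4 + 16.3) / 10 = 121.0000 / 10 = 12.1000
LCL = X̄̄ − A₂·R̄ = 446.7800 − 0.373 × 12.1000 = 442.2667

442.267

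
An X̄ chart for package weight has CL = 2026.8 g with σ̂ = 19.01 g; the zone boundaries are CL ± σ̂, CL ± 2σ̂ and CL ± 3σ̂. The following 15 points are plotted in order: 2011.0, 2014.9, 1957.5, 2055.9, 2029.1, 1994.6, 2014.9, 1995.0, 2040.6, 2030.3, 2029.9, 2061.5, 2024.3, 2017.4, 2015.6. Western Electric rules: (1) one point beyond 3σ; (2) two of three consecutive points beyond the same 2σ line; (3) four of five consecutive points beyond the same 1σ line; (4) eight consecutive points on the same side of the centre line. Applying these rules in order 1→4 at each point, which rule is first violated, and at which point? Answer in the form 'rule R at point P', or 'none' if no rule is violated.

Zone of each point (C = within 1σ̂, B = 1σ̂–2σ̂, A = 2σ̂–3σ̂, * = beyond 3σ̂; sign = side of CL): 1:-C, 2:-C, 3:-*, 4:+B, 5:+C, 6:-B, 7:-C, 8:-B, 9:+C, 10:+C, 11:+C, 12:+B, 13:-C, 14:-C, 15:-C
Rule 1 (one point beyond the 3σ limits) is satisfied at point 3.

rule 1 at point 3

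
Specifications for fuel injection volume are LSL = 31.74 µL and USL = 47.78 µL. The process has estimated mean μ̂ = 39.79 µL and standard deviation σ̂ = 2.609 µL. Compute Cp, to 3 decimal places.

1.025

Cp = (USL − LSL) / (6σ̂) = (47.78 − 31.74) / (6 × 2.609) = 16.0400 / 15.6540 = 1.0247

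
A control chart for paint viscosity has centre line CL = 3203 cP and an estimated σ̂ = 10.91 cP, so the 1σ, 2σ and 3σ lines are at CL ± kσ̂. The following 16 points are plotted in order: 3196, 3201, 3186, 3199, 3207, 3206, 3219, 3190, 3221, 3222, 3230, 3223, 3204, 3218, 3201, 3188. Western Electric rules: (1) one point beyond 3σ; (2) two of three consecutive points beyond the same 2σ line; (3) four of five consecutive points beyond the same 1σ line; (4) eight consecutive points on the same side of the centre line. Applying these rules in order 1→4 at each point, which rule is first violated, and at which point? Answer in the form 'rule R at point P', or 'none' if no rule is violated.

Zone of each point (C = within 1σ̂, B = 1σ̂–2σ̂, A = 2σ̂–3σ̂, * = beyond 3σ̂; sign = side of CL): 1:-C, 2:-C, 3:-B, 4:-C, 5:+C, 6:+C, 7:+B, 8:-B, 9:+B, 10:+B, 11:+A, 12:+B, 13:+C, 14:+B, 15:-C, 16:-B
Rule 3 (four of five consecutive points beyond the same 1σ limit) is satisfied at point 11.

rule 3 at point 11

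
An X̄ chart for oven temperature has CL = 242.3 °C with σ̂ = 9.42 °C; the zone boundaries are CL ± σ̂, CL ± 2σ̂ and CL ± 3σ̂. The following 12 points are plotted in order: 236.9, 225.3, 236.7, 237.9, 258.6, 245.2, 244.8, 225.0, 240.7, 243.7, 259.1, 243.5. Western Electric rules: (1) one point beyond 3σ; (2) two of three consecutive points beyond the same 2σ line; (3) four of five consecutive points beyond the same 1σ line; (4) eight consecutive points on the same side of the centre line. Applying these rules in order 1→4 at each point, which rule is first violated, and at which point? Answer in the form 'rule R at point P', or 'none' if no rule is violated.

none

Zone of each point (C = within 1σ̂, B = 1σ̂–2σ̂, A = 2σ̂–3σ̂, * = beyond 3σ̂; sign = side of CL): 1:-C, 2:-B, 3:-C, 4:-C, 5:+B, 6:+C, 7:+C, 8:-B, 9:-C, 10:+C, 11:+B, 12:+C
No rule fires across all 12 points.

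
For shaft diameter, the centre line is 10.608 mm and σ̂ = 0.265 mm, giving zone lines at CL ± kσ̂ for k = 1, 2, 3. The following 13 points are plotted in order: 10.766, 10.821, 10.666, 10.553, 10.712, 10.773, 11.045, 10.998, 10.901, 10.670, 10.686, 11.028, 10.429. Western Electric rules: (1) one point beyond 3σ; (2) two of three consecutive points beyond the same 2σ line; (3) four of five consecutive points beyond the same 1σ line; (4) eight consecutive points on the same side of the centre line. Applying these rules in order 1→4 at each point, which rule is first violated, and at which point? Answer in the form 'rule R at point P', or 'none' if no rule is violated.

rule 4 at point 12

Zone of each point (C = within 1σ̂, B = 1σ̂–2σ̂, A = 2σ̂–3σ̂, * = beyond 3σ̂; sign = side of CL): 1:+C, 2:+C, 3:+C, 4:-C, 5:+C, 6:+C, 7:+B, 8:+B, 9:+B, 10:+C, 11:+C, 12:+B, 13:-C
Rule 4 (eight consecutive points on the same side of the centre line) is satisfied at point 12.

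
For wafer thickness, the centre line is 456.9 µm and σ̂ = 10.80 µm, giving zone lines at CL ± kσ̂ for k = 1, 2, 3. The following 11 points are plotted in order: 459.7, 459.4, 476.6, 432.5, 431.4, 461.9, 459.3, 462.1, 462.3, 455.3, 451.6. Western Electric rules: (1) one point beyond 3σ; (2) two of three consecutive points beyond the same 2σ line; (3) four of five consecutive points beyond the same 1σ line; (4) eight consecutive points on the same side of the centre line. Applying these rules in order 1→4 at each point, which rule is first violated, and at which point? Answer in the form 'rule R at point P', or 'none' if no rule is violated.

rule 2 at point 5

Zone of each point (C = within 1σ̂, B = 1σ̂–2σ̂, A = 2σ̂–3σ̂, * = beyond 3σ̂; sign = side of CL): 1:+C, 2:+C, 3:+B, 4:-A, 5:-A, 6:+C, 7:+C, 8:+C, 9:+C, 10:-C, 11:-C
Rule 2 (two of three consecutive points beyond the same 2σ limit) is satisfied at point 5.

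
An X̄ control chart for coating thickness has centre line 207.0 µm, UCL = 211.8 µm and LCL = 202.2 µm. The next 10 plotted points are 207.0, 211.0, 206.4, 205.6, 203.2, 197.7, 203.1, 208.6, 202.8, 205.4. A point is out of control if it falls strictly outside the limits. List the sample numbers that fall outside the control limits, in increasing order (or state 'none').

Compare each point to [202.2, 211.8]: sample 6 = 197.7 < LCL.

6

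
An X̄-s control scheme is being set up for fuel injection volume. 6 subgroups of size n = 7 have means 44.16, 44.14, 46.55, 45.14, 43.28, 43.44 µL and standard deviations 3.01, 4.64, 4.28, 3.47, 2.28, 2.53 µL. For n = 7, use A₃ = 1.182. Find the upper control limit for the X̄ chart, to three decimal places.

48.433

X̄̄ = (44.16 + 44.14 + 46.55 + 45.14 + 43.28 + 43.44) / 6 = 44.4517
s̄ = (3.01 + 4.64 + 4.28 + 3.47 + 2.28 + 2.53) / 6 = 3.3683
UCL = X̄̄ + A₃·s̄ = 44.4517 + 1.182 × 3.3683 = 48.4330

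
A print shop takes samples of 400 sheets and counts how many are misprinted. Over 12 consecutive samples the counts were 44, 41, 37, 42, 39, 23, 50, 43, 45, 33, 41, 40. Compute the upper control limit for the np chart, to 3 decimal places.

57.800

p̄ = Σdᵢ / (k·n) = 478 / (12 × 400) = 0.09958
UCL = np̄ + 3·√(np̄(1−p̄)) = 39.8333 + 3 × √(39.8333×0.90042) = 39.8333 + 3 × 5.9889 = 57.8000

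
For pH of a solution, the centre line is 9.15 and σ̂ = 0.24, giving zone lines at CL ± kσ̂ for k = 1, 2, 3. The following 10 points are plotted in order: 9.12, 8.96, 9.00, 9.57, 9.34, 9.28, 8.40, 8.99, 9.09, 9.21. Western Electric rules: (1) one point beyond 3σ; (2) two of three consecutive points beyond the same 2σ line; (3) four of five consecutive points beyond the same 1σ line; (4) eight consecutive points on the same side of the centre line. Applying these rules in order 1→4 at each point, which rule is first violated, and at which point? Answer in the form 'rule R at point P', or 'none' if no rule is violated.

rule 1 at point 7

Zone of each point (C = within 1σ̂, B = 1σ̂–2σ̂, A = 2σ̂–3σ̂, * = beyond 3σ̂; sign = side of CL): 1:-C, 2:-C, 3:-C, 4:+B, 5:+C, 6:+C, 7:-*, 8:-C, 9:-C, 10:+C
Rule 1 (one point beyond the 3σ limits) is satisfied at point 7.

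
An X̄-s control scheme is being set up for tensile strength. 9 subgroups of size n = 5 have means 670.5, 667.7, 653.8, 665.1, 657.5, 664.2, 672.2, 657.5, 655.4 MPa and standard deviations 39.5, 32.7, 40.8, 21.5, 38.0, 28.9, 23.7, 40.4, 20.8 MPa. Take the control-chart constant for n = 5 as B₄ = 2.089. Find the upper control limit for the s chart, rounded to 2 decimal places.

66.45

s̄ = (39.5 + 32.7 + 40.8 + 21.5 + 38.0 + 28.9 + 23.7 + 40.4 + 20.8) / 9 = 31.8111
UCL_s = B₄·s̄ = 2.089 × 31.8111 = 66.4534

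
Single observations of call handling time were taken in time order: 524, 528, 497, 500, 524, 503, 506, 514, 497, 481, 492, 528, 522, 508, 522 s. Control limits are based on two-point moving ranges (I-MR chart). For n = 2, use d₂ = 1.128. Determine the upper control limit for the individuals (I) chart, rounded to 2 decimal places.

549.25

X̄ = (524 + 528 + 497 + 500 + 524 + 503 + 506 + 514 + 497 + 481 + 492 + 528 + 522 + 508 + 522) / 15 = 509.7333
Moving ranges: 4, 31, 3, 24, 21, 3, 8, 17, 16, 11, 36, 6, 14, 14; M̄R̄ = 208.0000 / 14 = 14.8571
UCL = X̄ + 3·M̄R̄/d₂ = 509.7333 + 3 × 14.8571 / 1.128 = 549.2470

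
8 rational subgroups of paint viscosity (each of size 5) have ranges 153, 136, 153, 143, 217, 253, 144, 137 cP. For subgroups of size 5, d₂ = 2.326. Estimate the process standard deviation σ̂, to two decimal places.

71.80

R̄ = (153 + 136 + 153 + 143 + 217 + 253 + 144 + 137) / 8 = 167.0000
σ̂ = R̄ / d₂ = 167.0000 / 2.326 = 71.7971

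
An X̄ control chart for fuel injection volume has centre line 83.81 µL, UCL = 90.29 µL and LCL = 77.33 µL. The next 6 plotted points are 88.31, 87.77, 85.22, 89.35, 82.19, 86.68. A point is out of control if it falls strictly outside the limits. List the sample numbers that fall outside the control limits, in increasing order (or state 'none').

none

All 6 points lie within [77.33, 90.29].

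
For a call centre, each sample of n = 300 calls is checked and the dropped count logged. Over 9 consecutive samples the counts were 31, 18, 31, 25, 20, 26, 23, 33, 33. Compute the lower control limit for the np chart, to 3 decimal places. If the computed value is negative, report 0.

11.879

p̄ = Σdᵢ / (k·n) = 240 / (9 × 300) = 0.08889
LCL = np̄ − 3·√(np̄(1−p̄)) = 26.6667 − 3 × 4.9291 = 11.8793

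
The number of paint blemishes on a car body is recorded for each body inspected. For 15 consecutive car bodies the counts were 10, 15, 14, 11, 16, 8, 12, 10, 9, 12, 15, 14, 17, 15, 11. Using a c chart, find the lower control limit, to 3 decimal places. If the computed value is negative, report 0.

1.951

c̄ = (10 + 15 + 14 + 11 + 16 + 8 + 12 + 10 + 9 + 12 + 15 + 14 + 17 + 15 + 11) / 15 = 189 / 15 = 12.6000
LCL = c̄ − 3√c̄ = 12.6000 − 3 × 3.5496 = 1.9511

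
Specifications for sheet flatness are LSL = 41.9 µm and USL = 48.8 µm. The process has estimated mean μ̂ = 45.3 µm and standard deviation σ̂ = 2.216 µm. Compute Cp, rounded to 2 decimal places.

Cp = (USL − LSL) / (6σ̂) = (48.8 − 41.9) / (6 × 2.216) = 6.9000 / 13.2960 = 0.5190

0.52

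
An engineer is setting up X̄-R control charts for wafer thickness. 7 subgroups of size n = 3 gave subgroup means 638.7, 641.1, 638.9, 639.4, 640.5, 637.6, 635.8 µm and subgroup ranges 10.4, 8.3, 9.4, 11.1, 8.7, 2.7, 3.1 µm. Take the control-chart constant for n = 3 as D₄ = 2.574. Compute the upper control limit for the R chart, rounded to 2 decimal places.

19.75

R̄ = (10.4 + 8.3 + 9.4 + 11.1 + 8.7 + 2.7 + 3.1) / 7 = 53.7000 / 7 = 7.6714
UCL_R = D₄·R̄ = 2.574 × 7.6714 = 19.7463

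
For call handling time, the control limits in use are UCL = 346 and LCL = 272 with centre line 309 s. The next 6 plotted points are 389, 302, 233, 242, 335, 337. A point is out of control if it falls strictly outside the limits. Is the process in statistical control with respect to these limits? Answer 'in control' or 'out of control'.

out of control

Compare each point to [272, 346]: sample 1 = 389 > UCL; sample 3 = 233 < LCL; sample 4 = 242 < LCL.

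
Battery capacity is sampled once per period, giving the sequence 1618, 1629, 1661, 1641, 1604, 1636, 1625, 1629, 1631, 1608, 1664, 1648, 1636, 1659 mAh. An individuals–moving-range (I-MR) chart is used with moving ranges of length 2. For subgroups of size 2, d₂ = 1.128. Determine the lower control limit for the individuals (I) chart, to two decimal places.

1577.85

X̄ = (1618 + 1629 + 1661 + 1641 + 1604 + 1636 + 1625 + 1629 + 1631 + 1608 + 1664 + 1648 + 1636 + 1659) / 14 = 1634.9286
Moving ranges: 11, 32, 20, 37, 32, 11, 4, 2, 23, 56, 16, 12, 23; M̄R̄ = 279.0000 / 13 = 21.4615
LCL = X̄ − 3·M̄R̄/d₂ = 1634.9286 − 3 × 21.4615 / 1.128 = 1577.8500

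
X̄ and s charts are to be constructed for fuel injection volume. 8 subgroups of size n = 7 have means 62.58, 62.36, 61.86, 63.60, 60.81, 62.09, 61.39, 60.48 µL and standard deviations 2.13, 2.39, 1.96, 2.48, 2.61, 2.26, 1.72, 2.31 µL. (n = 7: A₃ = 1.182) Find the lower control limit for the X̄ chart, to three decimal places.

59.257

X̄̄ = (62.58 + 62.36 + 61.86 + 63.60 + 60.81 + 62.09 + 61.39 + 60.48) / 8 = 61.8963
s̄ = (2.13 + 2.39 + 1.96 + 2.48 + 2.61 + 2.26 + 1.72 + 2.31) / 8 = 2.2325
LCL = X̄̄ − A₃·s̄ = 61.8963 − 1.182 × 2.2325 = 59.2574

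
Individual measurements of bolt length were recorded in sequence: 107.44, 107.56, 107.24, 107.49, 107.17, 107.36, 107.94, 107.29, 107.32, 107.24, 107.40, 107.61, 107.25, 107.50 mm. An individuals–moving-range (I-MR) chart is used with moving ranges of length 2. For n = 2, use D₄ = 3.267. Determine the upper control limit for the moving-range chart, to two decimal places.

Moving ranges: 0.12, 0.32, 0.25, 0.32, 0.19, 0.58, 0.65, 0.03, 0.08, 0.16, 0.21, 0.36, 0.25; M̄R̄ = 3.5200 / 13 = 0.2708
UCL_MR = D₄·M̄R̄ = 3.267 × 0.2708 = 0.8846

0.88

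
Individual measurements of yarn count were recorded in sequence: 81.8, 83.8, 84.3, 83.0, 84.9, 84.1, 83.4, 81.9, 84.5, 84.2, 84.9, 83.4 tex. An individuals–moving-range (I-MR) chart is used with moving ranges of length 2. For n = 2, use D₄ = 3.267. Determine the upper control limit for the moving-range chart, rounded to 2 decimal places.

Moving ranges: 2.0, 0.5, 1.3, 1.9, 0.8, 0.7, 1.5, 2.6, 0.3, 0.7, 1.5; M̄R̄ = 13.8000 / 11 = 1.2545
UCL_MR = D₄·M̄R̄ = 3.267 × 1.2545 = 4.0986

4.10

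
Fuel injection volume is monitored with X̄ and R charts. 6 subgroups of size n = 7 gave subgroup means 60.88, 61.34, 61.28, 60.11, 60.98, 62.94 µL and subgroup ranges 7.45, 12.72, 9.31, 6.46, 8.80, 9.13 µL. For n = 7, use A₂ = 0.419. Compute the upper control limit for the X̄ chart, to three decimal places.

65.017

X̄̄ = (60.88 + 61.34 + 61.28 + 60.11 + 60.98 + 62.94) / 6 = 367.5300 / 6 = 61.2550
R̄ = (7.45 + 12.72 + 9.31 + 6.46 + 8.80 + 9.13) / 6 = 53.8700 / 6 = 8.9783
UCL = X̄̄ + A₂·R̄ = 61.2550 + 0.419 × 8.9783 = 65.0169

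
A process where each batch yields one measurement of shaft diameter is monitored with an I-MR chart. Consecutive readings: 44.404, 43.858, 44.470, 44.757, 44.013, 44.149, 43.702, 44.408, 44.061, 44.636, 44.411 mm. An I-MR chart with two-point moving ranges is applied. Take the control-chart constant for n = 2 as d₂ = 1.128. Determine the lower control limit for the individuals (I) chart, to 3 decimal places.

X̄ = (44.404 + 43.858 + 44.470 + 44.757 + 44.013 + 44.149 + 43.702 + 44.408 + 44.061 + 44.636 + 44.411) / 11 = 44.2608
Moving ranges: 0.546, 0.612, 0.287, 0.744, 0.136, 0.447, 0.706, 0.347, 0.575, 0.225; M̄R̄ = 4.6250 / 10 = 0.4625
LCL = X̄ − 3·M̄R̄/d₂ = 44.2608 − 3 × 0.4625 / 1.128 = 43.0308

43.031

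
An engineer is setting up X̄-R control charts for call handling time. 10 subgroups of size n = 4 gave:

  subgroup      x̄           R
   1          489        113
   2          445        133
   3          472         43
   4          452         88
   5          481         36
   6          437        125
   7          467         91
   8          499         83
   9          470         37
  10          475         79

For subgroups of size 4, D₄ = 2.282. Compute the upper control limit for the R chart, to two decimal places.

R̄ = (113 + 133 + 43 + 88 + 36 + 125 + 91 + 83 + 37 + 79) / 10 = 828.0000 / 10 = 82.8000
UCL_R = D₄·R̄ = 2.282 × 82.8000 = 188.9496

188.95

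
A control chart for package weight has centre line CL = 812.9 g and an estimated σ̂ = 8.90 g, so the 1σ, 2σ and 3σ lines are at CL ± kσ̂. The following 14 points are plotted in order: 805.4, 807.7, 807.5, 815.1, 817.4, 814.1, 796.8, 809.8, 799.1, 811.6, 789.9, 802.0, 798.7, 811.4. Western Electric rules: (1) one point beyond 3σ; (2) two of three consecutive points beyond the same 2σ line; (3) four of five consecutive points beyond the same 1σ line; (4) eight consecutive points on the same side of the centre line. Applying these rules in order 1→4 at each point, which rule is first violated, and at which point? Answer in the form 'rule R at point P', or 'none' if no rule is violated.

Zone of each point (C = within 1σ̂, B = 1σ̂–2σ̂, A = 2σ̂–3σ̂, * = beyond 3σ̂; sign = side of CL): 1:-C, 2:-C, 3:-C, 4:+C, 5:+C, 6:+C, 7:-B, 8:-C, 9:-B, 10:-C, 11:-A, 12:-B, 13:-B, 14:-C
Rule 3 (four of five consecutive points beyond the same 1σ limit) is satisfied at point 13.

rule 3 at point 13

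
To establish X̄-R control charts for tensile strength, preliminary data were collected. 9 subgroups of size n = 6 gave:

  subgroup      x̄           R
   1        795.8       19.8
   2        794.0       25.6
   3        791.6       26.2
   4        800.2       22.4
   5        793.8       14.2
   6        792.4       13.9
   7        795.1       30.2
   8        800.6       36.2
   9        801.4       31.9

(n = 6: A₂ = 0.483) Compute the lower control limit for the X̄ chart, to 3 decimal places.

784.272

X̄̄ = (795.8 + 794.0 + 791.6 + 800.2 + 793.8 + 792.4 + 795.1 + 800.6 + 801.4) / 9 = 7164.9000 / 9 = 796.1000
R̄ = (19.8 + 25.6 + 26.2 + 22.4 + 14.2 + 13.9 + 30.2 + 36.2 + 31.9) / 9 = 220.4000 / 9 = 24.4889
LCL = X̄̄ − A₂·R̄ = 796.1000 − 0.483 × 24.4889 = 784.2719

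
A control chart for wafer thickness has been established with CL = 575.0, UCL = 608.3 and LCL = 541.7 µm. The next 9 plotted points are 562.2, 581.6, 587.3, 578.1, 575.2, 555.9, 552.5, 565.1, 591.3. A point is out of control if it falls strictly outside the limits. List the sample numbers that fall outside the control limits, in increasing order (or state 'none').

All 9 points lie within [541.7, 608.3].

none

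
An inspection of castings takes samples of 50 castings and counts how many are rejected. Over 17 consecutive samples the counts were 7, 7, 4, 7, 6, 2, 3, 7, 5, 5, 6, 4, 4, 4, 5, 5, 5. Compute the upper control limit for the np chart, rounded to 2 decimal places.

11.46

p̄ = Σdᵢ / (k·n) = 86 / (17 × 50) = 0.10118
UCL = np̄ + 3·√(np̄(1−p̄)) = 5.0588 + 3 × √(5.0588×0.89882) = 5.0588 + 3 × 2.1324 = 11.4559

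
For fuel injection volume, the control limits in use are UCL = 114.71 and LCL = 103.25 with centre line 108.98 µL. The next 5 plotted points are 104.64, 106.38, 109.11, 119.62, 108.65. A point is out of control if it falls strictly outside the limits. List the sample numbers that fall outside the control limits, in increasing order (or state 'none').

Compare each point to [103.25, 114.71]: sample 4 = 119.62 > UCL.

4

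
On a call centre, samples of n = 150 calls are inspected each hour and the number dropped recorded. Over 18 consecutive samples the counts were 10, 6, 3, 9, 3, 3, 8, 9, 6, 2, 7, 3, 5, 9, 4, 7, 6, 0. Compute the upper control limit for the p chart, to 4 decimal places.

0.0833

p̄ = Σdᵢ / (k·n) = 100 / (18 × 150) = 0.03704
UCL = p̄ + 3·√(p̄(1−p̄)/n) = 0.03704 + 3 × √(0.03704×0.96296/150) = 0.03704 + 3 × 0.01542 = 0.08330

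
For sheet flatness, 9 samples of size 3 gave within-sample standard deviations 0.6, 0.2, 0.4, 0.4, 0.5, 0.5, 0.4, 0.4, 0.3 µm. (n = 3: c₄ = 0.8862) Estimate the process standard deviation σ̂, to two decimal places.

s̄ = (0.6 + 0.2 + 0.4 + 0.4 + 0.5 + 0.5 + 0.4 + 0.4 + 0.3) / 9 = 0.4111
σ̂ = s̄ / c₄ = 0.4111 / 0.8862 = 0.4639

0.46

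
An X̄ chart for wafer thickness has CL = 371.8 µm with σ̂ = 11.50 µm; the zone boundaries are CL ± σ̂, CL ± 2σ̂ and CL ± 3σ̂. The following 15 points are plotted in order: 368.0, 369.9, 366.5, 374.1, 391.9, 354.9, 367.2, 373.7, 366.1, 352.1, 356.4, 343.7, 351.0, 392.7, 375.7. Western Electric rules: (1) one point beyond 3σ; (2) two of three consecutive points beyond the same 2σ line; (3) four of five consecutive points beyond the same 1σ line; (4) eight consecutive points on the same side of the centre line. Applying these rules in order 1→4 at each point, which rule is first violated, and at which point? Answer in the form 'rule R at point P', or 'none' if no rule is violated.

Zone of each point (C = within 1σ̂, B = 1σ̂–2σ̂, A = 2σ̂–3σ̂, * = beyond 3σ̂; sign = side of CL): 1:-C, 2:-C, 3:-C, 4:+C, 5:+B, 6:-B, 7:-C, 8:+C, 9:-C, 10:-B, 11:-B, 12:-A, 13:-B, 14:+B, 15:+C
Rule 3 (four of five consecutive points beyond the same 1σ limit) is satisfied at point 13.

rule 3 at point 13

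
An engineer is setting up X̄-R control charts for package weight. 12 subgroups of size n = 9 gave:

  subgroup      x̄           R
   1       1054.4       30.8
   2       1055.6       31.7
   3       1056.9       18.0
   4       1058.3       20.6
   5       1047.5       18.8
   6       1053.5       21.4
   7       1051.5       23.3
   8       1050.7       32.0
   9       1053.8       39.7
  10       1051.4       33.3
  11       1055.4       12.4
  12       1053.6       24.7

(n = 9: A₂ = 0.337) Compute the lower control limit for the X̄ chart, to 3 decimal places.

1044.937

X̄̄ = (1054.4 + 1055.6 + 1056.9 + 1058.3 + 1047.5 + 1053.5 + 1051.5 + 1050.7 + 1053.8 + 1051.4 + 1055.4 + 1053.6) / 12 = 12642.6000 / 12 = 1053.5500
R̄ = (30.8 + 31.7 + 18.0 + 20.6 + 18.8 + 21.4 + 23.3 + 32.0 + 39.7 + 33.3 + 12.4 + 24.7) / 12 = 306.7000 / 12 = 25.5583
LCL = X̄̄ − A₂·R̄ = 1053.5500 − 0.337 × 25.5583 = 1044.9368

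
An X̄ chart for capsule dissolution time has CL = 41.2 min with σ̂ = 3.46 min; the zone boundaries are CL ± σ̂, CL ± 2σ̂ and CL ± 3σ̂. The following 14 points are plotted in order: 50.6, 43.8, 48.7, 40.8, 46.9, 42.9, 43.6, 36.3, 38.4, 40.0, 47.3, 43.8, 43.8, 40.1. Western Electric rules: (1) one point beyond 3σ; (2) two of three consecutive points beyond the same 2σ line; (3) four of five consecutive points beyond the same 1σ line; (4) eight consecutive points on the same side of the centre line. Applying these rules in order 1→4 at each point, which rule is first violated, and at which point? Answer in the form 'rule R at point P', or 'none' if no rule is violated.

rule 2 at point 3

Zone of each point (C = within 1σ̂, B = 1σ̂–2σ̂, A = 2σ̂–3σ̂, * = beyond 3σ̂; sign = side of CL): 1:+A, 2:+C, 3:+A, 4:-C, 5:+B, 6:+C, 7:+C, 8:-B, 9:-C, 10:-C, 11:+B, 12:+C, 13:+C, 14:-C
Rule 2 (two of three consecutive points beyond the same 2σ limit) is satisfied at point 3.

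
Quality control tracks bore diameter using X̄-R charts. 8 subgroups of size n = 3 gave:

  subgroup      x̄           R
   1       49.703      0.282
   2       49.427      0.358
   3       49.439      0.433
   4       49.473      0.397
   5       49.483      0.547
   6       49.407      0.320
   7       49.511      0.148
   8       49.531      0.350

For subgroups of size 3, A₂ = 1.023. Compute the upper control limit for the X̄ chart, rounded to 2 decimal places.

X̄̄ = (49.703 + 49.427 + 49.439 + 49.473 + 49.483 + 49.407 + 49.511 + 49.531) / 8 = 395.9740 / 8 = 49.4967
R̄ = (0.282 + 0.358 + 0.433 + 0.397 + 0.547 + 0.320 + 0.148 + 0.350) / 8 = 2.8350 / 8 = 0.3544
UCL = X̄̄ + A₂·R̄ = 49.4967 + 1.023 × 0.3544 = 49.8593

49.86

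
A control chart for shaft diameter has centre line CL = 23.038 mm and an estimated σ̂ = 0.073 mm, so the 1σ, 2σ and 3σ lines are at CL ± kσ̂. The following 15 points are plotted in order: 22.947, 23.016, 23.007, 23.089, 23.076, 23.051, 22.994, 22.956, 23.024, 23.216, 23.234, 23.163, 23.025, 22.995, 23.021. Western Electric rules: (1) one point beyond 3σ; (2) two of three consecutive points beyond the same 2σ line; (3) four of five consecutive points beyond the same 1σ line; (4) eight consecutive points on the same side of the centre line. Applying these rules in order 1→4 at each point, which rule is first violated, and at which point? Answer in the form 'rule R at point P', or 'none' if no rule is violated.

rule 2 at point 11

Zone of each point (C = within 1σ̂, B = 1σ̂–2σ̂, A = 2σ̂–3σ̂, * = beyond 3σ̂; sign = side of CL): 1:-B, 2:-C, 3:-C, 4:+C, 5:+C, 6:+C, 7:-C, 8:-B, 9:-C, 10:+A, 11:+A, 12:+B, 13:-C, 14:-C, 15:-C
Rule 2 (two of three consecutive points beyond the same 2σ limit) is satisfied at point 11.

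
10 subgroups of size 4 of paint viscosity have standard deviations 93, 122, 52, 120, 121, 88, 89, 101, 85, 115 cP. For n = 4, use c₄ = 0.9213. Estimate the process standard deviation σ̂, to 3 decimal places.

s̄ = (93 + 122 + 52 + 120 + 121 + 88 + 89 + 101 + 85 + 115) / 10 = 98.6000
σ̂ = s̄ / c₄ = 98.6000 / 0.9213 = 107.0227

107.023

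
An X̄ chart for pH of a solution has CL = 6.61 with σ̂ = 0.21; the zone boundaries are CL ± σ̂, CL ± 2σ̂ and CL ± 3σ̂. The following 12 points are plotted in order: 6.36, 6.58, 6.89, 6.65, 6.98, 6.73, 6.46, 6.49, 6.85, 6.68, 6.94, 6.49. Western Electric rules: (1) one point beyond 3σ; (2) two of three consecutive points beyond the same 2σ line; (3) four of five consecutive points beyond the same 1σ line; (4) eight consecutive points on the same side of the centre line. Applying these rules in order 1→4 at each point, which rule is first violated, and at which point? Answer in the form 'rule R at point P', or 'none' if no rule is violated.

none

Zone of each point (C = within 1σ̂, B = 1σ̂–2σ̂, A = 2σ̂–3σ̂, * = beyond 3σ̂; sign = side of CL): 1:-B, 2:-C, 3:+B, 4:+C, 5:+B, 6:+C, 7:-C, 8:-C, 9:+B, 10:+C, 11:+B, 12:-C
No rule fires across all 12 points.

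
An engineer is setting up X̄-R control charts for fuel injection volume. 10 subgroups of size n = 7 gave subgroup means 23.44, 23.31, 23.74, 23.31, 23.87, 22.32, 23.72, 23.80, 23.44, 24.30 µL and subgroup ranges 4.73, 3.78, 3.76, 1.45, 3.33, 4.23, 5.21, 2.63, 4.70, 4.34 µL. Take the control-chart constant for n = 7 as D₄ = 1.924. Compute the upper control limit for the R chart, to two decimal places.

7.34

R̄ = (4.73 + 3.78 + 3.76 + 1.45 + 3.33 + 4.23 + 5.21 + 2.63 + 4.70 + 4.34) / 10 = 38.1600 / 10 = 3.8160
UCL_R = D₄·R̄ = 1.924 × 3.8160 = 7.3420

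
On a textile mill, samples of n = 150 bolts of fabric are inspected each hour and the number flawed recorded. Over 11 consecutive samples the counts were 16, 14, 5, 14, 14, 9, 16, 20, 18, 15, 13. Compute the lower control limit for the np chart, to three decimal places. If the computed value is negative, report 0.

p̄ = Σdᵢ / (k·n) = 154 / (11 × 150) = 0.09333
LCL = np̄ − 3·√(np̄(1−p̄)) = 14.0000 − 3 × 3.5628 = 3.3117

3.312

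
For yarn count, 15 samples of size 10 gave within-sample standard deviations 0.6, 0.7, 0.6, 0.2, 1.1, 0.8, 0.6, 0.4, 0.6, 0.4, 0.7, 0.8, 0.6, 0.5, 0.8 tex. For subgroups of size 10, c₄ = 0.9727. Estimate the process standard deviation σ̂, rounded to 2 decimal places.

0.64

s̄ = (0.6 + 0.7 + 0.6 + 0.2 + 1.1 + 0.8 + 0.6 + 0.4 + 0.6 + 0.4 + 0.7 + 0.8 + 0.6 + 0.5 + 0.8) / 15 = 0.6267
σ̂ = s̄ / c₄ = 0.6267 / 0.9727 = 0.6443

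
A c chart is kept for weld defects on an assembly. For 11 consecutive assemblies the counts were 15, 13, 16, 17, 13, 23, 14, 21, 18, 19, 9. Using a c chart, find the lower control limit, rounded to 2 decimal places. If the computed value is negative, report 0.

c̄ = (15 + 13 + 16 + 17 + 13 + 23 + 14 + 21 + 18 + 19 + 9) / 11 = 178 / 11 = 16.1818
LCL = c̄ − 3√c̄ = 16.1818 − 3 × 4.0227 = 4.1138

4.11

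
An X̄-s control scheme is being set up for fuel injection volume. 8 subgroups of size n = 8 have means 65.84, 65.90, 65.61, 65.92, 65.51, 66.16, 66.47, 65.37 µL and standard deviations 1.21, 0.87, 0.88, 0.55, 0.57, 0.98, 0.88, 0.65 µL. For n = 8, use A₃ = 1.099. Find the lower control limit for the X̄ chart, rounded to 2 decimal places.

X̄̄ = (65.84 + 65.90 + 65.61 + 65.92 + 65.51 + 66.16 + 66.47 + 65.37) / 8 = 65.8475
s̄ = (1.21 + 0.87 + 0.88 + 0.55 + 0.57 + 0.98 + 0.88 + 0.65) / 8 = 0.8237
LCL = X̄̄ − A₃·s̄ = 65.8475 − 1.099 × 0.8237 = 64.9422

64.94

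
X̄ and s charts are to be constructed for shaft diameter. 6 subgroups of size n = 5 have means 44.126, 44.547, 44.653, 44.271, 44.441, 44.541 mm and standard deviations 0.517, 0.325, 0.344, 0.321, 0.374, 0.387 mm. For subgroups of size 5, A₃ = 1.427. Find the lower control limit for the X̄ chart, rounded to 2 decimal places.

X̄̄ = (44.126 + 44.547 + 44.653 + 44.271 + 44.441 + 44.541) / 6 = 44.4298
s̄ = (0.517 + 0.325 + 0.344 + 0.321 + 0.374 + 0.387) / 6 = 0.3780
LCL = X̄̄ − A₃·s̄ = 44.4298 − 1.427 × 0.3780 = 43.8904

43.89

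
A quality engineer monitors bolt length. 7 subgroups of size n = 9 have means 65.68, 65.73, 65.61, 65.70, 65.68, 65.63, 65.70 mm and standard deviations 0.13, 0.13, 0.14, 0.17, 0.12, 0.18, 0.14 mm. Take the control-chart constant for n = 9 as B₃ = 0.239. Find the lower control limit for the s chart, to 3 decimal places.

s̄ = (0.13 + 0.13 + 0.14 + 0.17 + 0.12 + 0.18 + 0.14) / 7 = 0.1443
LCL_s = B₃·s̄ = 0.239 × 0.1443 = 0.0345

0.034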